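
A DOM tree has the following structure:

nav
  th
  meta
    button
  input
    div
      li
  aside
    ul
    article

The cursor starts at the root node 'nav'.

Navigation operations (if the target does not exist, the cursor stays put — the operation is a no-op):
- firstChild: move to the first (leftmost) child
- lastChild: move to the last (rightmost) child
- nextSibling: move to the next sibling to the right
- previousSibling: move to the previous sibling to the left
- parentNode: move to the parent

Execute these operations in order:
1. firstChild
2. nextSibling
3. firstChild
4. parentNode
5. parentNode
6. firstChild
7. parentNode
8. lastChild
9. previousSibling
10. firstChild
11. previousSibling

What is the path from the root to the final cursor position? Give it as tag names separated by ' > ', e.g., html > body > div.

Answer: nav > input > div

Derivation:
After 1 (firstChild): th
After 2 (nextSibling): meta
After 3 (firstChild): button
After 4 (parentNode): meta
After 5 (parentNode): nav
After 6 (firstChild): th
After 7 (parentNode): nav
After 8 (lastChild): aside
After 9 (previousSibling): input
After 10 (firstChild): div
After 11 (previousSibling): div (no-op, stayed)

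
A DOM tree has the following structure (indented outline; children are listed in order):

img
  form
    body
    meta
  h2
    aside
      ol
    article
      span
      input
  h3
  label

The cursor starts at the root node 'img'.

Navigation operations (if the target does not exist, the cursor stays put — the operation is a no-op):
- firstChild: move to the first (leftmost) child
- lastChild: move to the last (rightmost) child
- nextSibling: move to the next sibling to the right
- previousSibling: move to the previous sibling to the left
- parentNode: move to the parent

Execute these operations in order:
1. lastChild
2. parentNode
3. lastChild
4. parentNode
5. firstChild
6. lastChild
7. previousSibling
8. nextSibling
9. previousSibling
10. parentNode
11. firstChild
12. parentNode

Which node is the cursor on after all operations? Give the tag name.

Answer: form

Derivation:
After 1 (lastChild): label
After 2 (parentNode): img
After 3 (lastChild): label
After 4 (parentNode): img
After 5 (firstChild): form
After 6 (lastChild): meta
After 7 (previousSibling): body
After 8 (nextSibling): meta
After 9 (previousSibling): body
After 10 (parentNode): form
After 11 (firstChild): body
After 12 (parentNode): form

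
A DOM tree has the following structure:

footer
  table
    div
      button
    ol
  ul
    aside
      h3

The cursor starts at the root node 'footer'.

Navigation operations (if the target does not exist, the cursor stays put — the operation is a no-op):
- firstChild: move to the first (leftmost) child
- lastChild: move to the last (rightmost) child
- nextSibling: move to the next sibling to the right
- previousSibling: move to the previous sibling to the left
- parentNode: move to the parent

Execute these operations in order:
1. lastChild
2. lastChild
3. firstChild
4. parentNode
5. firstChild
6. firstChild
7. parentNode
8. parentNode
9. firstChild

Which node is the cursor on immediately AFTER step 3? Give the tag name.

After 1 (lastChild): ul
After 2 (lastChild): aside
After 3 (firstChild): h3

Answer: h3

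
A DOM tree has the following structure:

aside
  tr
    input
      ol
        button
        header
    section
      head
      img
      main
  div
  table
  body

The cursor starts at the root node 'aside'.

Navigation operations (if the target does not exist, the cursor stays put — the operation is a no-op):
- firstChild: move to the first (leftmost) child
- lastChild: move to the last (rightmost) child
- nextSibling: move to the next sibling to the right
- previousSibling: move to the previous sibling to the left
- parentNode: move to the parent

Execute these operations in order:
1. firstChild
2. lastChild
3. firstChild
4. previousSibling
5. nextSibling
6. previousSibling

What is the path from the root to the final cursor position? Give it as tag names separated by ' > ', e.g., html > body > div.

After 1 (firstChild): tr
After 2 (lastChild): section
After 3 (firstChild): head
After 4 (previousSibling): head (no-op, stayed)
After 5 (nextSibling): img
After 6 (previousSibling): head

Answer: aside > tr > section > head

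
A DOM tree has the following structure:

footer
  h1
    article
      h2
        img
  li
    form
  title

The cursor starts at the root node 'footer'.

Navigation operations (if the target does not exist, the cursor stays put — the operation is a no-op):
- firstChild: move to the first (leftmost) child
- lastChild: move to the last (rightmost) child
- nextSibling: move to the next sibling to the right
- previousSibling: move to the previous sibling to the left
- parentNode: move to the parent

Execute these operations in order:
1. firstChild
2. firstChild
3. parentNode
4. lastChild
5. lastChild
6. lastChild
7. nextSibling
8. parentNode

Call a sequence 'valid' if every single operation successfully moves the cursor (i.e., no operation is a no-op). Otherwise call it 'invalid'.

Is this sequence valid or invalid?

Answer: invalid

Derivation:
After 1 (firstChild): h1
After 2 (firstChild): article
After 3 (parentNode): h1
After 4 (lastChild): article
After 5 (lastChild): h2
After 6 (lastChild): img
After 7 (nextSibling): img (no-op, stayed)
After 8 (parentNode): h2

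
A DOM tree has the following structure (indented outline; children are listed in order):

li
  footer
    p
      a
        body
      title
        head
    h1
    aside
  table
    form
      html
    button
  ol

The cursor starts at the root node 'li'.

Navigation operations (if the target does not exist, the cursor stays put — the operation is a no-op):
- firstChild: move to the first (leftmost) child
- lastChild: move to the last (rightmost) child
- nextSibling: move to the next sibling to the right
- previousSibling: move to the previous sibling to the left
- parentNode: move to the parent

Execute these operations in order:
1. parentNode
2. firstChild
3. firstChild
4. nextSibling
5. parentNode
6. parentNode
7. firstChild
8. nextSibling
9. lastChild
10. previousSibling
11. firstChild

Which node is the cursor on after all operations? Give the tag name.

Answer: html

Derivation:
After 1 (parentNode): li (no-op, stayed)
After 2 (firstChild): footer
After 3 (firstChild): p
After 4 (nextSibling): h1
After 5 (parentNode): footer
After 6 (parentNode): li
After 7 (firstChild): footer
After 8 (nextSibling): table
After 9 (lastChild): button
After 10 (previousSibling): form
After 11 (firstChild): html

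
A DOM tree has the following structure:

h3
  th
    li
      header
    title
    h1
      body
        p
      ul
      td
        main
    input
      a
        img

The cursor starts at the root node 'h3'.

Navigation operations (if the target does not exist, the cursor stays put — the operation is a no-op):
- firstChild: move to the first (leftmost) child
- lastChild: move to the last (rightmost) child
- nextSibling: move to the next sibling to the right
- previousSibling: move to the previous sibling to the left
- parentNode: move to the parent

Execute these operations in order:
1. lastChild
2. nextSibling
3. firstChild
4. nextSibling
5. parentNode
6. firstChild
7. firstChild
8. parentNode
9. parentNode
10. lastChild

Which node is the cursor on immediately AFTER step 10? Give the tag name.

After 1 (lastChild): th
After 2 (nextSibling): th (no-op, stayed)
After 3 (firstChild): li
After 4 (nextSibling): title
After 5 (parentNode): th
After 6 (firstChild): li
After 7 (firstChild): header
After 8 (parentNode): li
After 9 (parentNode): th
After 10 (lastChild): input

Answer: input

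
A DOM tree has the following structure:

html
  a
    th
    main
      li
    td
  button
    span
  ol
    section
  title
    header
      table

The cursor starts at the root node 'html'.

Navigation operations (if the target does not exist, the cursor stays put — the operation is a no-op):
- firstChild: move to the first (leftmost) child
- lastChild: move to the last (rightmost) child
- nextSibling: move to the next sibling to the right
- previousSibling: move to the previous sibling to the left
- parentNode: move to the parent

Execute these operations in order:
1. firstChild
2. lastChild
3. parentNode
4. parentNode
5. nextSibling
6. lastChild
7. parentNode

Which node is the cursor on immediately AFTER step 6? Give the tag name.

Answer: title

Derivation:
After 1 (firstChild): a
After 2 (lastChild): td
After 3 (parentNode): a
After 4 (parentNode): html
After 5 (nextSibling): html (no-op, stayed)
After 6 (lastChild): title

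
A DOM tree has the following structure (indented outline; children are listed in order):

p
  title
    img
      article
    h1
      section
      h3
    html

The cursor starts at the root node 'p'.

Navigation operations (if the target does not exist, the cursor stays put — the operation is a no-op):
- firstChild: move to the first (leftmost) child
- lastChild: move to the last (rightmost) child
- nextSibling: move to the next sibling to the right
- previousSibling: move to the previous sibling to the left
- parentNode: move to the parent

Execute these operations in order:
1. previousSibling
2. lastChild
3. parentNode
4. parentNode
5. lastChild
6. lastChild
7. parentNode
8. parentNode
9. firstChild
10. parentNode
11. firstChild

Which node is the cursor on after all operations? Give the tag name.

After 1 (previousSibling): p (no-op, stayed)
After 2 (lastChild): title
After 3 (parentNode): p
After 4 (parentNode): p (no-op, stayed)
After 5 (lastChild): title
After 6 (lastChild): html
After 7 (parentNode): title
After 8 (parentNode): p
After 9 (firstChild): title
After 10 (parentNode): p
After 11 (firstChild): title

Answer: title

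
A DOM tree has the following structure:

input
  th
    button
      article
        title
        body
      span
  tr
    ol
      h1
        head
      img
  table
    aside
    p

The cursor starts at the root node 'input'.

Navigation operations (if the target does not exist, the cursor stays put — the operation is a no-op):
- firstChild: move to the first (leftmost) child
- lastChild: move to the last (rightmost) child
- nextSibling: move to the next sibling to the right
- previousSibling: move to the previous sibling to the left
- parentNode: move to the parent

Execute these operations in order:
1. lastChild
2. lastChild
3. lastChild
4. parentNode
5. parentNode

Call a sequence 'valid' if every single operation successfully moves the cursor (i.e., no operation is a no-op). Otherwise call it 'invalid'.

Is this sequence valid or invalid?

Answer: invalid

Derivation:
After 1 (lastChild): table
After 2 (lastChild): p
After 3 (lastChild): p (no-op, stayed)
After 4 (parentNode): table
After 5 (parentNode): input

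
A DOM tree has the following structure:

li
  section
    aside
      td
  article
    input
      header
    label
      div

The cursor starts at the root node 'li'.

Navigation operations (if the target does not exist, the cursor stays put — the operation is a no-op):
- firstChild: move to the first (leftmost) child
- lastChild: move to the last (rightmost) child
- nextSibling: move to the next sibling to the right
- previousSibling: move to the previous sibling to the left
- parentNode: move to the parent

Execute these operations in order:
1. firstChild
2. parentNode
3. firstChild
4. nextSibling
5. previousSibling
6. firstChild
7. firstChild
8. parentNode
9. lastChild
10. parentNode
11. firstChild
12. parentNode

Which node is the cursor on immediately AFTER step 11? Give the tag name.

After 1 (firstChild): section
After 2 (parentNode): li
After 3 (firstChild): section
After 4 (nextSibling): article
After 5 (previousSibling): section
After 6 (firstChild): aside
After 7 (firstChild): td
After 8 (parentNode): aside
After 9 (lastChild): td
After 10 (parentNode): aside
After 11 (firstChild): td

Answer: td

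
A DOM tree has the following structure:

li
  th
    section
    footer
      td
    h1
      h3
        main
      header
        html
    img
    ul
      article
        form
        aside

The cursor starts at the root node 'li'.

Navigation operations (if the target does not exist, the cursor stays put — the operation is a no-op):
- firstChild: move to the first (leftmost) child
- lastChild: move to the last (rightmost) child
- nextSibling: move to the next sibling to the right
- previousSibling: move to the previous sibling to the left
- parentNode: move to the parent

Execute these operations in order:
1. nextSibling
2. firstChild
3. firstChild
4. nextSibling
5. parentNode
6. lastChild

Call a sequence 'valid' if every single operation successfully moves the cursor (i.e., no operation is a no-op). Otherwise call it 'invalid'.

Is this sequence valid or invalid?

After 1 (nextSibling): li (no-op, stayed)
After 2 (firstChild): th
After 3 (firstChild): section
After 4 (nextSibling): footer
After 5 (parentNode): th
After 6 (lastChild): ul

Answer: invalid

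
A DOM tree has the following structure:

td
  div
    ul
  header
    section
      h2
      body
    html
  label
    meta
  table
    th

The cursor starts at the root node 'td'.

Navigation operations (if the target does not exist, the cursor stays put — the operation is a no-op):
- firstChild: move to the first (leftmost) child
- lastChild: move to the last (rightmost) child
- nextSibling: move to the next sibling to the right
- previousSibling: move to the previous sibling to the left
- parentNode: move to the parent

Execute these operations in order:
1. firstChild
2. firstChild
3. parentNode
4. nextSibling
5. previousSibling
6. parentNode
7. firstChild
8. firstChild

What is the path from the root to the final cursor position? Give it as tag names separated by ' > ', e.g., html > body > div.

Answer: td > div > ul

Derivation:
After 1 (firstChild): div
After 2 (firstChild): ul
After 3 (parentNode): div
After 4 (nextSibling): header
After 5 (previousSibling): div
After 6 (parentNode): td
After 7 (firstChild): div
After 8 (firstChild): ul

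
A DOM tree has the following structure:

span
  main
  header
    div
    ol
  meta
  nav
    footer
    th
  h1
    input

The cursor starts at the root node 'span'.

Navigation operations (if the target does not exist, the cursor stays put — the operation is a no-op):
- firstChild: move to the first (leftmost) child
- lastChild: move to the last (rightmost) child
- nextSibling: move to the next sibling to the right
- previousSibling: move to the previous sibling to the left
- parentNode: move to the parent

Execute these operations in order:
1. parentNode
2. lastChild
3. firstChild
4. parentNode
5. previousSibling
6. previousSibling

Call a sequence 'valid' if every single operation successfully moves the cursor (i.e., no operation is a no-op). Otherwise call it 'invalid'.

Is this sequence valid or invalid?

Answer: invalid

Derivation:
After 1 (parentNode): span (no-op, stayed)
After 2 (lastChild): h1
After 3 (firstChild): input
After 4 (parentNode): h1
After 5 (previousSibling): nav
After 6 (previousSibling): meta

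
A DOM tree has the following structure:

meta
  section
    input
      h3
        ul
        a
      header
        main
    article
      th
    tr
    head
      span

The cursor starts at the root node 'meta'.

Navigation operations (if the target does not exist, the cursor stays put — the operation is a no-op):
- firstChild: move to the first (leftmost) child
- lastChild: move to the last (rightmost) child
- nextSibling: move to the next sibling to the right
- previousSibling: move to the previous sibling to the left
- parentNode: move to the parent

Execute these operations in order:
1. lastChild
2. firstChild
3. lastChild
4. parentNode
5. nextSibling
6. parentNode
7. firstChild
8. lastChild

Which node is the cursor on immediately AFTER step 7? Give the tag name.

Answer: input

Derivation:
After 1 (lastChild): section
After 2 (firstChild): input
After 3 (lastChild): header
After 4 (parentNode): input
After 5 (nextSibling): article
After 6 (parentNode): section
After 7 (firstChild): input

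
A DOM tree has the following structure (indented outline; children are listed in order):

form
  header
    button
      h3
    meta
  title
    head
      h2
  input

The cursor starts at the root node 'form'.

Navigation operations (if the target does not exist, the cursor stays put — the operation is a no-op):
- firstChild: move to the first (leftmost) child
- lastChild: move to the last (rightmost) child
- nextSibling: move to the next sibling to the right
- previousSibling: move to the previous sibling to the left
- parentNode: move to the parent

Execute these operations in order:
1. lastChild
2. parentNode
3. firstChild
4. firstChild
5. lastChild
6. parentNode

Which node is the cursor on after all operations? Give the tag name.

Answer: button

Derivation:
After 1 (lastChild): input
After 2 (parentNode): form
After 3 (firstChild): header
After 4 (firstChild): button
After 5 (lastChild): h3
After 6 (parentNode): button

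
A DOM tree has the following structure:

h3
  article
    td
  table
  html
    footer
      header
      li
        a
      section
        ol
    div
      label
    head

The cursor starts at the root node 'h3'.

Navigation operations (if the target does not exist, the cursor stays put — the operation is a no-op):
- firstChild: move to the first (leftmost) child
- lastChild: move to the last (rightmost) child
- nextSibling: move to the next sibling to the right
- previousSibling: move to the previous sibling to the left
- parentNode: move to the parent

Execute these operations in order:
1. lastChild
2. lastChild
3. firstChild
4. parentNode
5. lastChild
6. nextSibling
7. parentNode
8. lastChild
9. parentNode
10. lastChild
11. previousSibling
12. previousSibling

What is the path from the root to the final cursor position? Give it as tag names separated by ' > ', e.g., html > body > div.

After 1 (lastChild): html
After 2 (lastChild): head
After 3 (firstChild): head (no-op, stayed)
After 4 (parentNode): html
After 5 (lastChild): head
After 6 (nextSibling): head (no-op, stayed)
After 7 (parentNode): html
After 8 (lastChild): head
After 9 (parentNode): html
After 10 (lastChild): head
After 11 (previousSibling): div
After 12 (previousSibling): footer

Answer: h3 > html > footer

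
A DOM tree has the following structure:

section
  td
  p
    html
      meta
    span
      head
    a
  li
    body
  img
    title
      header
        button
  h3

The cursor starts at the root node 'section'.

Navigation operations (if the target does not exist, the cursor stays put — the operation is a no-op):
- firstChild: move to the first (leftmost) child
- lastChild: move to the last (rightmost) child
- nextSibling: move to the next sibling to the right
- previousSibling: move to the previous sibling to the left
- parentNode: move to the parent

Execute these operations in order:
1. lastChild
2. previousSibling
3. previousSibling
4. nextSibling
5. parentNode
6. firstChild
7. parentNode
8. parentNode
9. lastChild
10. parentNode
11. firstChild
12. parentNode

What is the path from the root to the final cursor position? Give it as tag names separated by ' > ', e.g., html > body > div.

After 1 (lastChild): h3
After 2 (previousSibling): img
After 3 (previousSibling): li
After 4 (nextSibling): img
After 5 (parentNode): section
After 6 (firstChild): td
After 7 (parentNode): section
After 8 (parentNode): section (no-op, stayed)
After 9 (lastChild): h3
After 10 (parentNode): section
After 11 (firstChild): td
After 12 (parentNode): section

Answer: section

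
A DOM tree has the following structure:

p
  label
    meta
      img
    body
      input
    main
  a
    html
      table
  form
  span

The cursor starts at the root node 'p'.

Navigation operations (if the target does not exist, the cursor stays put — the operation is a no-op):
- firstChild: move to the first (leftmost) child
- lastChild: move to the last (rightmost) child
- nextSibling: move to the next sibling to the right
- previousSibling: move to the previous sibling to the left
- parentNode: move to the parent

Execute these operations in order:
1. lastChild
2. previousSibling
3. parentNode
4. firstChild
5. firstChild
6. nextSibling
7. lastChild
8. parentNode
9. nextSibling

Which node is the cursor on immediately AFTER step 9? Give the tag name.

After 1 (lastChild): span
After 2 (previousSibling): form
After 3 (parentNode): p
After 4 (firstChild): label
After 5 (firstChild): meta
After 6 (nextSibling): body
After 7 (lastChild): input
After 8 (parentNode): body
After 9 (nextSibling): main

Answer: main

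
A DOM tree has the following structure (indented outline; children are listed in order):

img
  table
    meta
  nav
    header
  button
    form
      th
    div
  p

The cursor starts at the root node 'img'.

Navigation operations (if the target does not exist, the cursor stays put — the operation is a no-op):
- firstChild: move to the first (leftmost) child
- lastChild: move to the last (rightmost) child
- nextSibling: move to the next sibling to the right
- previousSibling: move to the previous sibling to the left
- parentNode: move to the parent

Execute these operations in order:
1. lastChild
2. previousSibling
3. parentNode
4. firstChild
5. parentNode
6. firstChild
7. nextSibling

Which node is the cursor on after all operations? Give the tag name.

After 1 (lastChild): p
After 2 (previousSibling): button
After 3 (parentNode): img
After 4 (firstChild): table
After 5 (parentNode): img
After 6 (firstChild): table
After 7 (nextSibling): nav

Answer: nav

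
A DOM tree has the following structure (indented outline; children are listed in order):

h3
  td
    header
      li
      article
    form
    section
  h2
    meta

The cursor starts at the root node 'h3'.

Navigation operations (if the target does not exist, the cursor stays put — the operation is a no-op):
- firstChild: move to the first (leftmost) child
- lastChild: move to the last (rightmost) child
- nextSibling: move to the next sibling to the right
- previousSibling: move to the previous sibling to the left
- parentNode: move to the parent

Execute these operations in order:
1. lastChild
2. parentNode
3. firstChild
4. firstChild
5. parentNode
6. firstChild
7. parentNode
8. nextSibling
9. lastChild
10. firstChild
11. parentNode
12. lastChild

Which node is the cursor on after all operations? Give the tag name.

Answer: meta

Derivation:
After 1 (lastChild): h2
After 2 (parentNode): h3
After 3 (firstChild): td
After 4 (firstChild): header
After 5 (parentNode): td
After 6 (firstChild): header
After 7 (parentNode): td
After 8 (nextSibling): h2
After 9 (lastChild): meta
After 10 (firstChild): meta (no-op, stayed)
After 11 (parentNode): h2
After 12 (lastChild): meta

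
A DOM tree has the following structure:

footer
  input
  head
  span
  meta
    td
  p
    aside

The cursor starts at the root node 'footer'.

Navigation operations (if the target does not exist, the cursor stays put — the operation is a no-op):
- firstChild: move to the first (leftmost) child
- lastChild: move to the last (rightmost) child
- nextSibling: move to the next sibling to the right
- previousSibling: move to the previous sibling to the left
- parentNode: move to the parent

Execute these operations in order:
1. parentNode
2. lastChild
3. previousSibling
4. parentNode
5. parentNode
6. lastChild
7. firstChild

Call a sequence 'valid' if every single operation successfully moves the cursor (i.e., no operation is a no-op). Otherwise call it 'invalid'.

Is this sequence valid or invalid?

Answer: invalid

Derivation:
After 1 (parentNode): footer (no-op, stayed)
After 2 (lastChild): p
After 3 (previousSibling): meta
After 4 (parentNode): footer
After 5 (parentNode): footer (no-op, stayed)
After 6 (lastChild): p
After 7 (firstChild): aside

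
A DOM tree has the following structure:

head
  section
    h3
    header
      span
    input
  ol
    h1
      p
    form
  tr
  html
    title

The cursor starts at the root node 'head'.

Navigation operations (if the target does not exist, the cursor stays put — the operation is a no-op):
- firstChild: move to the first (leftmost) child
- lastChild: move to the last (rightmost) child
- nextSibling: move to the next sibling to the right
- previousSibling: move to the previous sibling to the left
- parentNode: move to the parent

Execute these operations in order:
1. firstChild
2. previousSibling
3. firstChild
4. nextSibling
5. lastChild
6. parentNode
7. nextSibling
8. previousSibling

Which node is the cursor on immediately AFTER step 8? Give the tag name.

After 1 (firstChild): section
After 2 (previousSibling): section (no-op, stayed)
After 3 (firstChild): h3
After 4 (nextSibling): header
After 5 (lastChild): span
After 6 (parentNode): header
After 7 (nextSibling): input
After 8 (previousSibling): header

Answer: header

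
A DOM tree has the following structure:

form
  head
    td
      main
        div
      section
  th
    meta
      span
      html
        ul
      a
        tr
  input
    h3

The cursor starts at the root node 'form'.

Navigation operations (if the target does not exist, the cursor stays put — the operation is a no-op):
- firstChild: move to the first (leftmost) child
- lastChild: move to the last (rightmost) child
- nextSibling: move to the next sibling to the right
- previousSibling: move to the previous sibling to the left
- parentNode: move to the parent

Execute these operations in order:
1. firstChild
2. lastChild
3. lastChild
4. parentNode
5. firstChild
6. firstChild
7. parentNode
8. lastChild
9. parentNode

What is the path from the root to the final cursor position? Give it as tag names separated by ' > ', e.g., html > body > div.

Answer: form > head > td > main

Derivation:
After 1 (firstChild): head
After 2 (lastChild): td
After 3 (lastChild): section
After 4 (parentNode): td
After 5 (firstChild): main
After 6 (firstChild): div
After 7 (parentNode): main
After 8 (lastChild): div
After 9 (parentNode): main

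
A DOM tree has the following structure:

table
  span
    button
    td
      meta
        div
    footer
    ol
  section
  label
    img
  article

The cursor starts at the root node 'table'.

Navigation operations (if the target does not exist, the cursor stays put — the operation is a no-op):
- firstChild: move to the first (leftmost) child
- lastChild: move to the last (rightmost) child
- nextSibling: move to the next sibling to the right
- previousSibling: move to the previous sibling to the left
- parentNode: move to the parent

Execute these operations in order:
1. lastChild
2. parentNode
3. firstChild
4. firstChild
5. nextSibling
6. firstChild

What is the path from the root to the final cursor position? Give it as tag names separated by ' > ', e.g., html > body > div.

Answer: table > span > td > meta

Derivation:
After 1 (lastChild): article
After 2 (parentNode): table
After 3 (firstChild): span
After 4 (firstChild): button
After 5 (nextSibling): td
After 6 (firstChild): meta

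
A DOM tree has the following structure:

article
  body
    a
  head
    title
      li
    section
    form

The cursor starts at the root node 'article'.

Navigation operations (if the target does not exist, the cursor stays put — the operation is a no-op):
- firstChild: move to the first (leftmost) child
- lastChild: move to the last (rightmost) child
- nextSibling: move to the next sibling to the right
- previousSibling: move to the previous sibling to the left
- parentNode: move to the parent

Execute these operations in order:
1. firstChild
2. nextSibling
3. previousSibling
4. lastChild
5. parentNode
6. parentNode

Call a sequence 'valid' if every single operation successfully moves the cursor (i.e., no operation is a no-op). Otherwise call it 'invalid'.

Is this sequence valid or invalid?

Answer: valid

Derivation:
After 1 (firstChild): body
After 2 (nextSibling): head
After 3 (previousSibling): body
After 4 (lastChild): a
After 5 (parentNode): body
After 6 (parentNode): article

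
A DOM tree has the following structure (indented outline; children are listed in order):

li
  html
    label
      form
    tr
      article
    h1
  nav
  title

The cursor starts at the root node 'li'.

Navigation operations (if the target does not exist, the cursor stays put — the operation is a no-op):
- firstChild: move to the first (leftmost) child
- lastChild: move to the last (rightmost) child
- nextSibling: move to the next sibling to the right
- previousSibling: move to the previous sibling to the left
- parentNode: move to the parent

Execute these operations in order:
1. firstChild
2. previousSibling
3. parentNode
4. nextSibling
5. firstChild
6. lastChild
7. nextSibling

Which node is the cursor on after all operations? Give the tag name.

Answer: h1

Derivation:
After 1 (firstChild): html
After 2 (previousSibling): html (no-op, stayed)
After 3 (parentNode): li
After 4 (nextSibling): li (no-op, stayed)
After 5 (firstChild): html
After 6 (lastChild): h1
After 7 (nextSibling): h1 (no-op, stayed)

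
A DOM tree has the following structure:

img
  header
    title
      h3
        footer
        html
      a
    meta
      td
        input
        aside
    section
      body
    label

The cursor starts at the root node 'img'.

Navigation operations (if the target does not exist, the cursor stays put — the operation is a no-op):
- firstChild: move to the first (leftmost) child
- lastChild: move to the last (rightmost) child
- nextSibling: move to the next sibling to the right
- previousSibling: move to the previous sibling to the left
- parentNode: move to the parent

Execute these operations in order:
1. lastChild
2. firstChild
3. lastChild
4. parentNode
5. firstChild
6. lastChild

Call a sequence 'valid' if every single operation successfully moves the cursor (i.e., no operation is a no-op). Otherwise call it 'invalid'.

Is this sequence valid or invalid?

Answer: valid

Derivation:
After 1 (lastChild): header
After 2 (firstChild): title
After 3 (lastChild): a
After 4 (parentNode): title
After 5 (firstChild): h3
After 6 (lastChild): html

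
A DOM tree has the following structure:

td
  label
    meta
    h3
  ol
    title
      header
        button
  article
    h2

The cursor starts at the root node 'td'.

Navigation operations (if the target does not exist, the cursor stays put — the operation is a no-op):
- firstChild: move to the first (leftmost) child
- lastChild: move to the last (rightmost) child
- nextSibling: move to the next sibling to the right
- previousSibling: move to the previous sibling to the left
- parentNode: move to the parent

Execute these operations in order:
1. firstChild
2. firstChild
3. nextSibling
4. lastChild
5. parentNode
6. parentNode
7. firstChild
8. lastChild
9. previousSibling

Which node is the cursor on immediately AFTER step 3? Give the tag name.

Answer: h3

Derivation:
After 1 (firstChild): label
After 2 (firstChild): meta
After 3 (nextSibling): h3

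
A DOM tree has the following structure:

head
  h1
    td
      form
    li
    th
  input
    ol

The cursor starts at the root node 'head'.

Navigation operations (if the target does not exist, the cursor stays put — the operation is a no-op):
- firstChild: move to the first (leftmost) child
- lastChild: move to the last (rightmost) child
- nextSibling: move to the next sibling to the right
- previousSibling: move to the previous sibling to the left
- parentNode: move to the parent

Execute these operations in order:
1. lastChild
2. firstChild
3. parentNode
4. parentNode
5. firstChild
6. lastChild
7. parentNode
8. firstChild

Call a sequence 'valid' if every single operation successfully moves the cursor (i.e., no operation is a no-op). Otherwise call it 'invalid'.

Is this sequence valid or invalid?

After 1 (lastChild): input
After 2 (firstChild): ol
After 3 (parentNode): input
After 4 (parentNode): head
After 5 (firstChild): h1
After 6 (lastChild): th
After 7 (parentNode): h1
After 8 (firstChild): td

Answer: valid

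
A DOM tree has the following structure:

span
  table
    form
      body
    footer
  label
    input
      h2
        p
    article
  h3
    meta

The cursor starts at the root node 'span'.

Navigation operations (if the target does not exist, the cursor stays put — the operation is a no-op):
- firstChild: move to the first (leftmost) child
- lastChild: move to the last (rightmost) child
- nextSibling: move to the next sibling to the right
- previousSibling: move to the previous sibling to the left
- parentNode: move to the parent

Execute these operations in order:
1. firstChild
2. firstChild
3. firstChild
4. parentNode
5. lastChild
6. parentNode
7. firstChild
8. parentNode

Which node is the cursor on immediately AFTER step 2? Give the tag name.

Answer: form

Derivation:
After 1 (firstChild): table
After 2 (firstChild): form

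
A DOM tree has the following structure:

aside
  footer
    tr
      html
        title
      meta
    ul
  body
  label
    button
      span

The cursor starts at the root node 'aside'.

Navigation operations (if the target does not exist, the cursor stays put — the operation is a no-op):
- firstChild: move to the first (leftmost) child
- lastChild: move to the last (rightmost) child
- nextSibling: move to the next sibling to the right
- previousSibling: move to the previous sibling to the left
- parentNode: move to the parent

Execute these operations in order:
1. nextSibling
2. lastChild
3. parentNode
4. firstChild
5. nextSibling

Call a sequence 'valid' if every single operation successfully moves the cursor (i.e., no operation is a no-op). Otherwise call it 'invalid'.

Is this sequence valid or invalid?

Answer: invalid

Derivation:
After 1 (nextSibling): aside (no-op, stayed)
After 2 (lastChild): label
After 3 (parentNode): aside
After 4 (firstChild): footer
After 5 (nextSibling): body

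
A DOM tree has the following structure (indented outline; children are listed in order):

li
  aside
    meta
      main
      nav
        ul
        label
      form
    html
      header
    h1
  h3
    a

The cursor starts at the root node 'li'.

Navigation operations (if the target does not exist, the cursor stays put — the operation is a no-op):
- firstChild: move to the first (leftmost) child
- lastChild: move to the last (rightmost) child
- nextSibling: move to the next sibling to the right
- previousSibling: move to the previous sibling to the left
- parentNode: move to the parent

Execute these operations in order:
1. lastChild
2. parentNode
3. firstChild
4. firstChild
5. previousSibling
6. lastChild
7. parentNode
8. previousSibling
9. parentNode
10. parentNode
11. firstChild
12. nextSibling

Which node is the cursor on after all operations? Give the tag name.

Answer: h3

Derivation:
After 1 (lastChild): h3
After 2 (parentNode): li
After 3 (firstChild): aside
After 4 (firstChild): meta
After 5 (previousSibling): meta (no-op, stayed)
After 6 (lastChild): form
After 7 (parentNode): meta
After 8 (previousSibling): meta (no-op, stayed)
After 9 (parentNode): aside
After 10 (parentNode): li
After 11 (firstChild): aside
After 12 (nextSibling): h3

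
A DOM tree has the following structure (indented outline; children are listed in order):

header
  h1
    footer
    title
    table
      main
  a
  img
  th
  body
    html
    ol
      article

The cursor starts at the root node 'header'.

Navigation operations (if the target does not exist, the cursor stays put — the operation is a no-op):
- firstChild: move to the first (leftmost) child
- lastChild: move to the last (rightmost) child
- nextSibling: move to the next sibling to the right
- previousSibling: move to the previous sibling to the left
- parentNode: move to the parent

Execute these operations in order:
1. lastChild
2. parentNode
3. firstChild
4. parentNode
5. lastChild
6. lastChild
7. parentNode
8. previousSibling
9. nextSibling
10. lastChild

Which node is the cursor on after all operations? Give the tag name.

After 1 (lastChild): body
After 2 (parentNode): header
After 3 (firstChild): h1
After 4 (parentNode): header
After 5 (lastChild): body
After 6 (lastChild): ol
After 7 (parentNode): body
After 8 (previousSibling): th
After 9 (nextSibling): body
After 10 (lastChild): ol

Answer: ol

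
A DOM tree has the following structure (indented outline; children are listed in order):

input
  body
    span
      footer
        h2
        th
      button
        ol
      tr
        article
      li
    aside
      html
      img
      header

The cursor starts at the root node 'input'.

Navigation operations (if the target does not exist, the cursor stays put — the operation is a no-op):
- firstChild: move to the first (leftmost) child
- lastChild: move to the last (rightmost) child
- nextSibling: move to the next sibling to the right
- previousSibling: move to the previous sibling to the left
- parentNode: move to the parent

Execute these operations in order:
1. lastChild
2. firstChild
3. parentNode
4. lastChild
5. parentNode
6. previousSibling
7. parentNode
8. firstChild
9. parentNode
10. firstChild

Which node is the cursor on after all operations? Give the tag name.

Answer: body

Derivation:
After 1 (lastChild): body
After 2 (firstChild): span
After 3 (parentNode): body
After 4 (lastChild): aside
After 5 (parentNode): body
After 6 (previousSibling): body (no-op, stayed)
After 7 (parentNode): input
After 8 (firstChild): body
After 9 (parentNode): input
After 10 (firstChild): body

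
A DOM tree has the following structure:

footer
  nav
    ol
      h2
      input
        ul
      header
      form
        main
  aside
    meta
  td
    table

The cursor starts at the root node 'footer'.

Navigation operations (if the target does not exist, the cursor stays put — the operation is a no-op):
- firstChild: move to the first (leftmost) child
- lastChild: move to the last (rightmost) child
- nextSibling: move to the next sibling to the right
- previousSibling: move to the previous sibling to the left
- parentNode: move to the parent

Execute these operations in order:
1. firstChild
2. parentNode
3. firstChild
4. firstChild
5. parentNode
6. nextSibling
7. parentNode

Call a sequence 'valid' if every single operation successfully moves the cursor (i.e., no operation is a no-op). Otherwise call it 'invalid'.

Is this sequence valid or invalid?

Answer: valid

Derivation:
After 1 (firstChild): nav
After 2 (parentNode): footer
After 3 (firstChild): nav
After 4 (firstChild): ol
After 5 (parentNode): nav
After 6 (nextSibling): aside
After 7 (parentNode): footer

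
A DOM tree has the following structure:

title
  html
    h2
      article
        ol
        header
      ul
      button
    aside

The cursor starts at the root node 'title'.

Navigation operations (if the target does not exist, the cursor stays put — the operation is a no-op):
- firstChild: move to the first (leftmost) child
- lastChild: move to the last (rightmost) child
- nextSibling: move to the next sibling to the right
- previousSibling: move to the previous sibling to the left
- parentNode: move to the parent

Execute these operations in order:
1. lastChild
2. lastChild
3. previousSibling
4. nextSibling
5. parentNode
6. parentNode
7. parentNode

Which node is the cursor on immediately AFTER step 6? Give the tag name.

Answer: title

Derivation:
After 1 (lastChild): html
After 2 (lastChild): aside
After 3 (previousSibling): h2
After 4 (nextSibling): aside
After 5 (parentNode): html
After 6 (parentNode): title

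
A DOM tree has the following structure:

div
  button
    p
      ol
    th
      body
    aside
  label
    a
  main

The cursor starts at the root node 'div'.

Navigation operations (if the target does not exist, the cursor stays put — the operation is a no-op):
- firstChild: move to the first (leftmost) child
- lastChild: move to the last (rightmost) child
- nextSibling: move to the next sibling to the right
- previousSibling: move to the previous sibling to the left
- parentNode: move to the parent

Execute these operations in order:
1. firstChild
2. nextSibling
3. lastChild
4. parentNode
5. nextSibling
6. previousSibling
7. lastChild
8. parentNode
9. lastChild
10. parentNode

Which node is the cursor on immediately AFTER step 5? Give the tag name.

Answer: main

Derivation:
After 1 (firstChild): button
After 2 (nextSibling): label
After 3 (lastChild): a
After 4 (parentNode): label
After 5 (nextSibling): main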